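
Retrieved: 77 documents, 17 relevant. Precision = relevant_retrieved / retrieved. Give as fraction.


Precision = relevant_retrieved / total_retrieved
= 17 / 77
= 17 / (17 + 60)
= 17/77

17/77


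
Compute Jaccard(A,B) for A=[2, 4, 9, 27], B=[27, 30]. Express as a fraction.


A intersect B = [27]
|A intersect B| = 1
A union B = [2, 4, 9, 27, 30]
|A union B| = 5
Jaccard = 1/5 = 1/5

1/5


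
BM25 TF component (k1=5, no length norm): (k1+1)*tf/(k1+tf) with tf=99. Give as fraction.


BM25 TF component = (k1+1)*tf / (k1+tf)
k1 = 5, tf = 99
Numerator = (5+1)*99 = 594
Denominator = 5 + 99 = 104
= 594/104 = 297/52

297/52


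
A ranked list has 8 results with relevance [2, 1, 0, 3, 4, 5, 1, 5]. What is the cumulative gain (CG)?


Cumulative Gain = sum of relevance scores
Position 1: rel=2, running sum=2
Position 2: rel=1, running sum=3
Position 3: rel=0, running sum=3
Position 4: rel=3, running sum=6
Position 5: rel=4, running sum=10
Position 6: rel=5, running sum=15
Position 7: rel=1, running sum=16
Position 8: rel=5, running sum=21
CG = 21

21


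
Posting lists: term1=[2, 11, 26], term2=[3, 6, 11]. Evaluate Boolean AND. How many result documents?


Boolean AND: find intersection of posting lists
term1 docs: [2, 11, 26]
term2 docs: [3, 6, 11]
Intersection: [11]
|intersection| = 1

1


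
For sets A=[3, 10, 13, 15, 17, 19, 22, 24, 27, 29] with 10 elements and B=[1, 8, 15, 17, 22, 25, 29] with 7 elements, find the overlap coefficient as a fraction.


A intersect B = [15, 17, 22, 29]
|A intersect B| = 4
min(|A|, |B|) = min(10, 7) = 7
Overlap = 4 / 7 = 4/7

4/7


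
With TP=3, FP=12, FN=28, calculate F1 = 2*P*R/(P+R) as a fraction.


F1 = 2 * P * R / (P + R)
P = TP/(TP+FP) = 3/15 = 1/5
R = TP/(TP+FN) = 3/31 = 3/31
2 * P * R = 2 * 1/5 * 3/31 = 6/155
P + R = 1/5 + 3/31 = 46/155
F1 = 6/155 / 46/155 = 3/23

3/23


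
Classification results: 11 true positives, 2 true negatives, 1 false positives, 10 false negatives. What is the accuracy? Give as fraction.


Accuracy = (TP + TN) / (TP + TN + FP + FN)
TP + TN = 11 + 2 = 13
Total = 11 + 2 + 1 + 10 = 24
Accuracy = 13 / 24 = 13/24

13/24


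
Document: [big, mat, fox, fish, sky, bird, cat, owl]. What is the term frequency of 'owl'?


Document has 8 words
Scanning for 'owl':
Found at positions: [7]
Count = 1

1


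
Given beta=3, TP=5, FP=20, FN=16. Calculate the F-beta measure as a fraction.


P = TP/(TP+FP) = 5/25 = 1/5
R = TP/(TP+FN) = 5/21 = 5/21
beta^2 = 3^2 = 9
(1 + beta^2) = 10
Numerator = (1+beta^2)*P*R = 10/21
Denominator = beta^2*P + R = 9/5 + 5/21 = 214/105
F_beta = 25/107

25/107


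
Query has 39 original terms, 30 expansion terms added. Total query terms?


Original terms: 39
Expansion terms: 30
Total = 39 + 30 = 69

69


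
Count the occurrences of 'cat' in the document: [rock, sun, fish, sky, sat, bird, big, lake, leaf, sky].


Document has 10 words
Scanning for 'cat':
Term not found in document
Count = 0

0


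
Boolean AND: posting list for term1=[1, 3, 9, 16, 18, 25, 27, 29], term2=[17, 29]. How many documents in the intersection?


Boolean AND: find intersection of posting lists
term1 docs: [1, 3, 9, 16, 18, 25, 27, 29]
term2 docs: [17, 29]
Intersection: [29]
|intersection| = 1

1


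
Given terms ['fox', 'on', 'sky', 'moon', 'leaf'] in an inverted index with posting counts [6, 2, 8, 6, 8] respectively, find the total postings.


Summing posting list sizes:
'fox': 6 postings
'on': 2 postings
'sky': 8 postings
'moon': 6 postings
'leaf': 8 postings
Total = 6 + 2 + 8 + 6 + 8 = 30

30


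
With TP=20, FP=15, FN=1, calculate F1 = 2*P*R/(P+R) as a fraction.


F1 = 2 * P * R / (P + R)
P = TP/(TP+FP) = 20/35 = 4/7
R = TP/(TP+FN) = 20/21 = 20/21
2 * P * R = 2 * 4/7 * 20/21 = 160/147
P + R = 4/7 + 20/21 = 32/21
F1 = 160/147 / 32/21 = 5/7

5/7


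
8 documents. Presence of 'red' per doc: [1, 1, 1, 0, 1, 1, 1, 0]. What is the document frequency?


Checking each document for 'red':
Doc 1: present
Doc 2: present
Doc 3: present
Doc 4: absent
Doc 5: present
Doc 6: present
Doc 7: present
Doc 8: absent
df = sum of presences = 1 + 1 + 1 + 0 + 1 + 1 + 1 + 0 = 6

6


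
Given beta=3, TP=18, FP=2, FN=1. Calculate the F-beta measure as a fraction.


P = TP/(TP+FP) = 18/20 = 9/10
R = TP/(TP+FN) = 18/19 = 18/19
beta^2 = 3^2 = 9
(1 + beta^2) = 10
Numerator = (1+beta^2)*P*R = 162/19
Denominator = beta^2*P + R = 81/10 + 18/19 = 1719/190
F_beta = 180/191

180/191


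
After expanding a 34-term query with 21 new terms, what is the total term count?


Original terms: 34
Expansion terms: 21
Total = 34 + 21 = 55

55


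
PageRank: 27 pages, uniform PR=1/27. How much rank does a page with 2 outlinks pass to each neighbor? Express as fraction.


Initial PR = 1/27 = 1/27
Outlinks = 2
Contribution per link = PR / outlinks
= 1/27 / 2
= 1/54

1/54


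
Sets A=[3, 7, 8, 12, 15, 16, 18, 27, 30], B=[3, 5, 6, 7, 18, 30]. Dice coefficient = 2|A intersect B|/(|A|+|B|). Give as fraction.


A intersect B = [3, 7, 18, 30]
|A intersect B| = 4
|A| = 9, |B| = 6
Dice = 2*4 / (9+6)
= 8 / 15 = 8/15

8/15


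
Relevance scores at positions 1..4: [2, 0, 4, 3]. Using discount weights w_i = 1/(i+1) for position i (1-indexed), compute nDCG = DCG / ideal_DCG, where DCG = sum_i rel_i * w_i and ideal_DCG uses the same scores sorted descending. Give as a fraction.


Position discount weights w_i = 1/(i+1) for i=1..4:
Weights = [1/2, 1/3, 1/4, 1/5]
Actual relevance: [2, 0, 4, 3]
DCG = 2/2 + 0/3 + 4/4 + 3/5 = 13/5
Ideal relevance (sorted desc): [4, 3, 2, 0]
Ideal DCG = 4/2 + 3/3 + 2/4 + 0/5 = 7/2
nDCG = DCG / ideal_DCG = 13/5 / 7/2 = 26/35

26/35


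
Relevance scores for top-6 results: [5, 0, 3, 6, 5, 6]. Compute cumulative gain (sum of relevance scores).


Cumulative Gain = sum of relevance scores
Position 1: rel=5, running sum=5
Position 2: rel=0, running sum=5
Position 3: rel=3, running sum=8
Position 4: rel=6, running sum=14
Position 5: rel=5, running sum=19
Position 6: rel=6, running sum=25
CG = 25

25


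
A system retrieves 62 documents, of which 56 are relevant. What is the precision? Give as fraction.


Precision = relevant_retrieved / total_retrieved
= 56 / 62
= 56 / (56 + 6)
= 28/31

28/31


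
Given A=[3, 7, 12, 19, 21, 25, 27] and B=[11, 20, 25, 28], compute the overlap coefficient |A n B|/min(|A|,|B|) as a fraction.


A intersect B = [25]
|A intersect B| = 1
min(|A|, |B|) = min(7, 4) = 4
Overlap = 1 / 4 = 1/4

1/4


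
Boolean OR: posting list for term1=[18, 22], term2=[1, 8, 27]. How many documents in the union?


Boolean OR: find union of posting lists
term1 docs: [18, 22]
term2 docs: [1, 8, 27]
Union: [1, 8, 18, 22, 27]
|union| = 5

5


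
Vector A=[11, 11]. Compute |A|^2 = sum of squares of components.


|A|^2 = sum of squared components
A[0]^2 = 11^2 = 121
A[1]^2 = 11^2 = 121
Sum = 121 + 121 = 242

242


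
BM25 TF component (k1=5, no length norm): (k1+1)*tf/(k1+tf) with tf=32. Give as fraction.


BM25 TF component = (k1+1)*tf / (k1+tf)
k1 = 5, tf = 32
Numerator = (5+1)*32 = 192
Denominator = 5 + 32 = 37
= 192/37 = 192/37

192/37


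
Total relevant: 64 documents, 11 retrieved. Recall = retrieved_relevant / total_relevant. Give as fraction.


Recall = retrieved_relevant / total_relevant
= 11 / 64
= 11 / (11 + 53)
= 11/64

11/64


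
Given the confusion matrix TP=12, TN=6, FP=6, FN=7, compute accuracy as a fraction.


Accuracy = (TP + TN) / (TP + TN + FP + FN)
TP + TN = 12 + 6 = 18
Total = 12 + 6 + 6 + 7 = 31
Accuracy = 18 / 31 = 18/31

18/31


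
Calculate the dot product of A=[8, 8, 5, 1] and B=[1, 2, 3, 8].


Dot product = sum of element-wise products
A[0]*B[0] = 8*1 = 8
A[1]*B[1] = 8*2 = 16
A[2]*B[2] = 5*3 = 15
A[3]*B[3] = 1*8 = 8
Sum = 8 + 16 + 15 + 8 = 47

47


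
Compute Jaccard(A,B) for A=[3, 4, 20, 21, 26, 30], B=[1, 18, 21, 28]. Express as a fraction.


A intersect B = [21]
|A intersect B| = 1
A union B = [1, 3, 4, 18, 20, 21, 26, 28, 30]
|A union B| = 9
Jaccard = 1/9 = 1/9

1/9


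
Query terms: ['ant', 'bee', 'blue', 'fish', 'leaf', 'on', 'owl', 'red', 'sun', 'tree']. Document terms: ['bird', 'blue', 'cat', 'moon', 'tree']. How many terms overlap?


Query terms: ['ant', 'bee', 'blue', 'fish', 'leaf', 'on', 'owl', 'red', 'sun', 'tree']
Document terms: ['bird', 'blue', 'cat', 'moon', 'tree']
Common terms: ['blue', 'tree']
Overlap count = 2

2


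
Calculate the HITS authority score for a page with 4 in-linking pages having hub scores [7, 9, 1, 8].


Authority = sum of hub scores of in-linkers
In-link 1: hub score = 7
In-link 2: hub score = 9
In-link 3: hub score = 1
In-link 4: hub score = 8
Authority = 7 + 9 + 1 + 8 = 25

25


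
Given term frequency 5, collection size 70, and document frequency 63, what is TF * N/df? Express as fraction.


TF * (N/df)
= 5 * (70/63)
= 5 * 10/9
= 50/9

50/9


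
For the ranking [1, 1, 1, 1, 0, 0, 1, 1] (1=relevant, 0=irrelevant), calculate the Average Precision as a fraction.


Computing P@k for each relevant position:
Position 1: relevant, P@1 = 1/1 = 1
Position 2: relevant, P@2 = 2/2 = 1
Position 3: relevant, P@3 = 3/3 = 1
Position 4: relevant, P@4 = 4/4 = 1
Position 5: not relevant
Position 6: not relevant
Position 7: relevant, P@7 = 5/7 = 5/7
Position 8: relevant, P@8 = 6/8 = 3/4
Sum of P@k = 1 + 1 + 1 + 1 + 5/7 + 3/4 = 153/28
AP = 153/28 / 6 = 51/56

51/56


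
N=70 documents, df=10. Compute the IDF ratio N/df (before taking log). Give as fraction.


IDF ratio = N / df
= 70 / 10
= 7

7


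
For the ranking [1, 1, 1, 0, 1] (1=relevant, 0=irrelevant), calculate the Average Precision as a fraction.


Computing P@k for each relevant position:
Position 1: relevant, P@1 = 1/1 = 1
Position 2: relevant, P@2 = 2/2 = 1
Position 3: relevant, P@3 = 3/3 = 1
Position 4: not relevant
Position 5: relevant, P@5 = 4/5 = 4/5
Sum of P@k = 1 + 1 + 1 + 4/5 = 19/5
AP = 19/5 / 4 = 19/20

19/20


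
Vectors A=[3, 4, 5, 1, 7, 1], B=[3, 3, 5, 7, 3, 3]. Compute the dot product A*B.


Dot product = sum of element-wise products
A[0]*B[0] = 3*3 = 9
A[1]*B[1] = 4*3 = 12
A[2]*B[2] = 5*5 = 25
A[3]*B[3] = 1*7 = 7
A[4]*B[4] = 7*3 = 21
A[5]*B[5] = 1*3 = 3
Sum = 9 + 12 + 25 + 7 + 21 + 3 = 77

77


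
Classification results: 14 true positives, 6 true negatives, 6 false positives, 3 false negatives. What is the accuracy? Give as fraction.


Accuracy = (TP + TN) / (TP + TN + FP + FN)
TP + TN = 14 + 6 = 20
Total = 14 + 6 + 6 + 3 = 29
Accuracy = 20 / 29 = 20/29

20/29


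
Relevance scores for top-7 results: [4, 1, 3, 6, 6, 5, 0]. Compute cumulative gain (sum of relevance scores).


Cumulative Gain = sum of relevance scores
Position 1: rel=4, running sum=4
Position 2: rel=1, running sum=5
Position 3: rel=3, running sum=8
Position 4: rel=6, running sum=14
Position 5: rel=6, running sum=20
Position 6: rel=5, running sum=25
Position 7: rel=0, running sum=25
CG = 25

25


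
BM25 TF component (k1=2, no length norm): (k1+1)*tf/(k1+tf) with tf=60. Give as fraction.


BM25 TF component = (k1+1)*tf / (k1+tf)
k1 = 2, tf = 60
Numerator = (2+1)*60 = 180
Denominator = 2 + 60 = 62
= 180/62 = 90/31

90/31


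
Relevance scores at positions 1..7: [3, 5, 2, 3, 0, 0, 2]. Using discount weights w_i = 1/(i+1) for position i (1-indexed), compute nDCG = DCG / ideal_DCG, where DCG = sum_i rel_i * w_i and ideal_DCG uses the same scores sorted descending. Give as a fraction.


Position discount weights w_i = 1/(i+1) for i=1..7:
Weights = [1/2, 1/3, 1/4, 1/5, 1/6, 1/7, 1/8]
Actual relevance: [3, 5, 2, 3, 0, 0, 2]
DCG = 3/2 + 5/3 + 2/4 + 3/5 + 0/6 + 0/7 + 2/8 = 271/60
Ideal relevance (sorted desc): [5, 3, 3, 2, 2, 0, 0]
Ideal DCG = 5/2 + 3/3 + 3/4 + 2/5 + 2/6 + 0/7 + 0/8 = 299/60
nDCG = DCG / ideal_DCG = 271/60 / 299/60 = 271/299

271/299


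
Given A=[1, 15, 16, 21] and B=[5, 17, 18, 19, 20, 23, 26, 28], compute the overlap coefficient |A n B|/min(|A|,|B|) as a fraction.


A intersect B = []
|A intersect B| = 0
min(|A|, |B|) = min(4, 8) = 4
Overlap = 0 / 4 = 0

0


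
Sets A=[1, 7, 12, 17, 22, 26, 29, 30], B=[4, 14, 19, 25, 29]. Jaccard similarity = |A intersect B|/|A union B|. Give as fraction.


A intersect B = [29]
|A intersect B| = 1
A union B = [1, 4, 7, 12, 14, 17, 19, 22, 25, 26, 29, 30]
|A union B| = 12
Jaccard = 1/12 = 1/12

1/12


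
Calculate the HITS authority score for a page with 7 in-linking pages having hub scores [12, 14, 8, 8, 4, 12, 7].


Authority = sum of hub scores of in-linkers
In-link 1: hub score = 12
In-link 2: hub score = 14
In-link 3: hub score = 8
In-link 4: hub score = 8
In-link 5: hub score = 4
In-link 6: hub score = 12
In-link 7: hub score = 7
Authority = 12 + 14 + 8 + 8 + 4 + 12 + 7 = 65

65


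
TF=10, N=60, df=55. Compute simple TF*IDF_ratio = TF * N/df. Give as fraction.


TF * (N/df)
= 10 * (60/55)
= 10 * 12/11
= 120/11

120/11


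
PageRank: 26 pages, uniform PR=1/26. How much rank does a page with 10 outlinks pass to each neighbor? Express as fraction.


Initial PR = 1/26 = 1/26
Outlinks = 10
Contribution per link = PR / outlinks
= 1/26 / 10
= 1/260

1/260


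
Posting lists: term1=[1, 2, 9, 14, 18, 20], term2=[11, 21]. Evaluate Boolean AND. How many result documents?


Boolean AND: find intersection of posting lists
term1 docs: [1, 2, 9, 14, 18, 20]
term2 docs: [11, 21]
Intersection: []
|intersection| = 0

0


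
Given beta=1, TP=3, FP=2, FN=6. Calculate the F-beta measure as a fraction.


P = TP/(TP+FP) = 3/5 = 3/5
R = TP/(TP+FN) = 3/9 = 1/3
beta^2 = 1^2 = 1
(1 + beta^2) = 2
Numerator = (1+beta^2)*P*R = 2/5
Denominator = beta^2*P + R = 3/5 + 1/3 = 14/15
F_beta = 3/7

3/7


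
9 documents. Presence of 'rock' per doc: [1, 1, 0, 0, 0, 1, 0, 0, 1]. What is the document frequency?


Checking each document for 'rock':
Doc 1: present
Doc 2: present
Doc 3: absent
Doc 4: absent
Doc 5: absent
Doc 6: present
Doc 7: absent
Doc 8: absent
Doc 9: present
df = sum of presences = 1 + 1 + 0 + 0 + 0 + 1 + 0 + 0 + 1 = 4

4


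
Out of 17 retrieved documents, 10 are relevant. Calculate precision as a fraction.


Precision = relevant_retrieved / total_retrieved
= 10 / 17
= 10 / (10 + 7)
= 10/17

10/17


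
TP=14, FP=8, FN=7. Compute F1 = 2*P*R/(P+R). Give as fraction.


F1 = 2 * P * R / (P + R)
P = TP/(TP+FP) = 14/22 = 7/11
R = TP/(TP+FN) = 14/21 = 2/3
2 * P * R = 2 * 7/11 * 2/3 = 28/33
P + R = 7/11 + 2/3 = 43/33
F1 = 28/33 / 43/33 = 28/43

28/43


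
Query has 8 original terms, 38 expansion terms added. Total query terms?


Original terms: 8
Expansion terms: 38
Total = 8 + 38 = 46

46


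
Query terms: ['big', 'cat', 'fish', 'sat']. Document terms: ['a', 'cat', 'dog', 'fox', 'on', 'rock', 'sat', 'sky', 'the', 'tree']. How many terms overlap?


Query terms: ['big', 'cat', 'fish', 'sat']
Document terms: ['a', 'cat', 'dog', 'fox', 'on', 'rock', 'sat', 'sky', 'the', 'tree']
Common terms: ['cat', 'sat']
Overlap count = 2

2


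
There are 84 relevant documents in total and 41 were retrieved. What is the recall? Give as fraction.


Recall = retrieved_relevant / total_relevant
= 41 / 84
= 41 / (41 + 43)
= 41/84

41/84


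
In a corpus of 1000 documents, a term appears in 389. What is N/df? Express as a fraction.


IDF ratio = N / df
= 1000 / 389
= 1000/389

1000/389


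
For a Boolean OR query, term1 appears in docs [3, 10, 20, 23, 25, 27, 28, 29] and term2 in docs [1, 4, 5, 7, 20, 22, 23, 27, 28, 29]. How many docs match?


Boolean OR: find union of posting lists
term1 docs: [3, 10, 20, 23, 25, 27, 28, 29]
term2 docs: [1, 4, 5, 7, 20, 22, 23, 27, 28, 29]
Union: [1, 3, 4, 5, 7, 10, 20, 22, 23, 25, 27, 28, 29]
|union| = 13

13


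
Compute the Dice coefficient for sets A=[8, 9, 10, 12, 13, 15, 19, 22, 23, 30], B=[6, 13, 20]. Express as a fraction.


A intersect B = [13]
|A intersect B| = 1
|A| = 10, |B| = 3
Dice = 2*1 / (10+3)
= 2 / 13 = 2/13

2/13


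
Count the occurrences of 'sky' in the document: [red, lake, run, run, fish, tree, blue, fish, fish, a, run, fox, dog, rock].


Document has 14 words
Scanning for 'sky':
Term not found in document
Count = 0

0


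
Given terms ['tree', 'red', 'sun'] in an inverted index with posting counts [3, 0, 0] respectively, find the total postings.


Summing posting list sizes:
'tree': 3 postings
'red': 0 postings
'sun': 0 postings
Total = 3 + 0 + 0 = 3

3


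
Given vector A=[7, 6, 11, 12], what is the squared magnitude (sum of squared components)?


|A|^2 = sum of squared components
A[0]^2 = 7^2 = 49
A[1]^2 = 6^2 = 36
A[2]^2 = 11^2 = 121
A[3]^2 = 12^2 = 144
Sum = 49 + 36 + 121 + 144 = 350

350


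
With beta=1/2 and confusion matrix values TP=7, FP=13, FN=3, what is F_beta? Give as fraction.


P = TP/(TP+FP) = 7/20 = 7/20
R = TP/(TP+FN) = 7/10 = 7/10
beta^2 = 1/2^2 = 1/4
(1 + beta^2) = 5/4
Numerator = (1+beta^2)*P*R = 49/160
Denominator = beta^2*P + R = 7/80 + 7/10 = 63/80
F_beta = 7/18

7/18


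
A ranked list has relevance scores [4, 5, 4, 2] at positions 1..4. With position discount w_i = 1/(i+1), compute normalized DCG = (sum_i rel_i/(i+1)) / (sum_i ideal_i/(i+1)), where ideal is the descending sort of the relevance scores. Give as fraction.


Position discount weights w_i = 1/(i+1) for i=1..4:
Weights = [1/2, 1/3, 1/4, 1/5]
Actual relevance: [4, 5, 4, 2]
DCG = 4/2 + 5/3 + 4/4 + 2/5 = 76/15
Ideal relevance (sorted desc): [5, 4, 4, 2]
Ideal DCG = 5/2 + 4/3 + 4/4 + 2/5 = 157/30
nDCG = DCG / ideal_DCG = 76/15 / 157/30 = 152/157

152/157


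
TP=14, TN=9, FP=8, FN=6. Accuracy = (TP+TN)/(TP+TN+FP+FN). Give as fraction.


Accuracy = (TP + TN) / (TP + TN + FP + FN)
TP + TN = 14 + 9 = 23
Total = 14 + 9 + 8 + 6 = 37
Accuracy = 23 / 37 = 23/37

23/37


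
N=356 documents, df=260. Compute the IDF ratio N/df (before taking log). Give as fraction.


IDF ratio = N / df
= 356 / 260
= 89/65

89/65


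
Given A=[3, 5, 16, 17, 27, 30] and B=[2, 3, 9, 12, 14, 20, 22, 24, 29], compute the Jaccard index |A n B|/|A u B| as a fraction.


A intersect B = [3]
|A intersect B| = 1
A union B = [2, 3, 5, 9, 12, 14, 16, 17, 20, 22, 24, 27, 29, 30]
|A union B| = 14
Jaccard = 1/14 = 1/14

1/14


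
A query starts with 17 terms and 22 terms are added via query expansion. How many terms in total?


Original terms: 17
Expansion terms: 22
Total = 17 + 22 = 39

39


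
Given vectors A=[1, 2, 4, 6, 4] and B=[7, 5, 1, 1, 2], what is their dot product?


Dot product = sum of element-wise products
A[0]*B[0] = 1*7 = 7
A[1]*B[1] = 2*5 = 10
A[2]*B[2] = 4*1 = 4
A[3]*B[3] = 6*1 = 6
A[4]*B[4] = 4*2 = 8
Sum = 7 + 10 + 4 + 6 + 8 = 35

35


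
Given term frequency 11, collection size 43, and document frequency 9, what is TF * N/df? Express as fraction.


TF * (N/df)
= 11 * (43/9)
= 11 * 43/9
= 473/9

473/9


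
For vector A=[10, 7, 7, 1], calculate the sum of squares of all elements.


|A|^2 = sum of squared components
A[0]^2 = 10^2 = 100
A[1]^2 = 7^2 = 49
A[2]^2 = 7^2 = 49
A[3]^2 = 1^2 = 1
Sum = 100 + 49 + 49 + 1 = 199

199


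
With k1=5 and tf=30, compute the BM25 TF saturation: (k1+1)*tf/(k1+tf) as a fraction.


BM25 TF component = (k1+1)*tf / (k1+tf)
k1 = 5, tf = 30
Numerator = (5+1)*30 = 180
Denominator = 5 + 30 = 35
= 180/35 = 36/7

36/7


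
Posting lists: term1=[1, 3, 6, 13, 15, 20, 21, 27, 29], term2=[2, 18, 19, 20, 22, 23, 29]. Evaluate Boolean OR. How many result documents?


Boolean OR: find union of posting lists
term1 docs: [1, 3, 6, 13, 15, 20, 21, 27, 29]
term2 docs: [2, 18, 19, 20, 22, 23, 29]
Union: [1, 2, 3, 6, 13, 15, 18, 19, 20, 21, 22, 23, 27, 29]
|union| = 14

14


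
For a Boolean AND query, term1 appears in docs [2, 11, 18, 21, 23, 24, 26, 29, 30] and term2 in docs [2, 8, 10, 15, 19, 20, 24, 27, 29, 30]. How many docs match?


Boolean AND: find intersection of posting lists
term1 docs: [2, 11, 18, 21, 23, 24, 26, 29, 30]
term2 docs: [2, 8, 10, 15, 19, 20, 24, 27, 29, 30]
Intersection: [2, 24, 29, 30]
|intersection| = 4

4


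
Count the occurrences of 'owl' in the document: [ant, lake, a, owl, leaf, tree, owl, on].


Document has 8 words
Scanning for 'owl':
Found at positions: [3, 6]
Count = 2

2


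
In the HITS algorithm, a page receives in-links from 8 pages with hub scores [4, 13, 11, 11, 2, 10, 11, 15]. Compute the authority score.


Authority = sum of hub scores of in-linkers
In-link 1: hub score = 4
In-link 2: hub score = 13
In-link 3: hub score = 11
In-link 4: hub score = 11
In-link 5: hub score = 2
In-link 6: hub score = 10
In-link 7: hub score = 11
In-link 8: hub score = 15
Authority = 4 + 13 + 11 + 11 + 2 + 10 + 11 + 15 = 77

77


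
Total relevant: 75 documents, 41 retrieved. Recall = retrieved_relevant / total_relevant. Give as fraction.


Recall = retrieved_relevant / total_relevant
= 41 / 75
= 41 / (41 + 34)
= 41/75

41/75


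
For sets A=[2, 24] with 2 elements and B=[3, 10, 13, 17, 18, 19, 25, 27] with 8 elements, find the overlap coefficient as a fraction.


A intersect B = []
|A intersect B| = 0
min(|A|, |B|) = min(2, 8) = 2
Overlap = 0 / 2 = 0

0


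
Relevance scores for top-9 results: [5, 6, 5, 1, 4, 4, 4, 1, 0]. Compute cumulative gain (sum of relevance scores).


Cumulative Gain = sum of relevance scores
Position 1: rel=5, running sum=5
Position 2: rel=6, running sum=11
Position 3: rel=5, running sum=16
Position 4: rel=1, running sum=17
Position 5: rel=4, running sum=21
Position 6: rel=4, running sum=25
Position 7: rel=4, running sum=29
Position 8: rel=1, running sum=30
Position 9: rel=0, running sum=30
CG = 30

30


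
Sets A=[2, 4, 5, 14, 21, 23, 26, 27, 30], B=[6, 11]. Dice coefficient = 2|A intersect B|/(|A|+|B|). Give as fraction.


A intersect B = []
|A intersect B| = 0
|A| = 9, |B| = 2
Dice = 2*0 / (9+2)
= 0 / 11 = 0

0


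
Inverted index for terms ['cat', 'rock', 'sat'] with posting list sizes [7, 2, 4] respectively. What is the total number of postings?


Summing posting list sizes:
'cat': 7 postings
'rock': 2 postings
'sat': 4 postings
Total = 7 + 2 + 4 = 13

13


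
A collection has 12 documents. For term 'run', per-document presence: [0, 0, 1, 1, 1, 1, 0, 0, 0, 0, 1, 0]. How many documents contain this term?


Checking each document for 'run':
Doc 1: absent
Doc 2: absent
Doc 3: present
Doc 4: present
Doc 5: present
Doc 6: present
Doc 7: absent
Doc 8: absent
Doc 9: absent
Doc 10: absent
Doc 11: present
Doc 12: absent
df = sum of presences = 0 + 0 + 1 + 1 + 1 + 1 + 0 + 0 + 0 + 0 + 1 + 0 = 5

5


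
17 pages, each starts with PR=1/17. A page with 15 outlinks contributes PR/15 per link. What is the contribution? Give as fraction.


Initial PR = 1/17 = 1/17
Outlinks = 15
Contribution per link = PR / outlinks
= 1/17 / 15
= 1/255

1/255


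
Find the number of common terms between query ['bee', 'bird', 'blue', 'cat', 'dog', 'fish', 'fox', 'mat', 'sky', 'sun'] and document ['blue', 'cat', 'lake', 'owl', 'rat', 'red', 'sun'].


Query terms: ['bee', 'bird', 'blue', 'cat', 'dog', 'fish', 'fox', 'mat', 'sky', 'sun']
Document terms: ['blue', 'cat', 'lake', 'owl', 'rat', 'red', 'sun']
Common terms: ['blue', 'cat', 'sun']
Overlap count = 3

3


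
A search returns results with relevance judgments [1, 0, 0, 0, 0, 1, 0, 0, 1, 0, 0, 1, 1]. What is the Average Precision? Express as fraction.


Computing P@k for each relevant position:
Position 1: relevant, P@1 = 1/1 = 1
Position 2: not relevant
Position 3: not relevant
Position 4: not relevant
Position 5: not relevant
Position 6: relevant, P@6 = 2/6 = 1/3
Position 7: not relevant
Position 8: not relevant
Position 9: relevant, P@9 = 3/9 = 1/3
Position 10: not relevant
Position 11: not relevant
Position 12: relevant, P@12 = 4/12 = 1/3
Position 13: relevant, P@13 = 5/13 = 5/13
Sum of P@k = 1 + 1/3 + 1/3 + 1/3 + 5/13 = 31/13
AP = 31/13 / 5 = 31/65

31/65


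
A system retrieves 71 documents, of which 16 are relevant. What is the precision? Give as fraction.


Precision = relevant_retrieved / total_retrieved
= 16 / 71
= 16 / (16 + 55)
= 16/71

16/71


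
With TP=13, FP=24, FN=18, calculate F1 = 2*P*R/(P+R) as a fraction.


F1 = 2 * P * R / (P + R)
P = TP/(TP+FP) = 13/37 = 13/37
R = TP/(TP+FN) = 13/31 = 13/31
2 * P * R = 2 * 13/37 * 13/31 = 338/1147
P + R = 13/37 + 13/31 = 884/1147
F1 = 338/1147 / 884/1147 = 13/34

13/34


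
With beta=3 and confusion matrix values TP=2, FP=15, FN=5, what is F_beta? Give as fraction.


P = TP/(TP+FP) = 2/17 = 2/17
R = TP/(TP+FN) = 2/7 = 2/7
beta^2 = 3^2 = 9
(1 + beta^2) = 10
Numerator = (1+beta^2)*P*R = 40/119
Denominator = beta^2*P + R = 18/17 + 2/7 = 160/119
F_beta = 1/4

1/4


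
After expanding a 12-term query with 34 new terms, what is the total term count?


Original terms: 12
Expansion terms: 34
Total = 12 + 34 = 46

46


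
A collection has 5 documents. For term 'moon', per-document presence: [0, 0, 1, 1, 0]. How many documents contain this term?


Checking each document for 'moon':
Doc 1: absent
Doc 2: absent
Doc 3: present
Doc 4: present
Doc 5: absent
df = sum of presences = 0 + 0 + 1 + 1 + 0 = 2

2


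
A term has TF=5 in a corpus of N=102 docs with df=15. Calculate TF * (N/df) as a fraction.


TF * (N/df)
= 5 * (102/15)
= 5 * 34/5
= 34

34


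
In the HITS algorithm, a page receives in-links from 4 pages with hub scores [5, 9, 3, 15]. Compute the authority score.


Authority = sum of hub scores of in-linkers
In-link 1: hub score = 5
In-link 2: hub score = 9
In-link 3: hub score = 3
In-link 4: hub score = 15
Authority = 5 + 9 + 3 + 15 = 32

32


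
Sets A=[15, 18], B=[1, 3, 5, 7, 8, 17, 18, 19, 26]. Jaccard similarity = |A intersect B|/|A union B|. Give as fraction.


A intersect B = [18]
|A intersect B| = 1
A union B = [1, 3, 5, 7, 8, 15, 17, 18, 19, 26]
|A union B| = 10
Jaccard = 1/10 = 1/10

1/10


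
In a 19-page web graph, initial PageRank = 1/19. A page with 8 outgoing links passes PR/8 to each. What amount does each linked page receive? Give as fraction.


Initial PR = 1/19 = 1/19
Outlinks = 8
Contribution per link = PR / outlinks
= 1/19 / 8
= 1/152

1/152


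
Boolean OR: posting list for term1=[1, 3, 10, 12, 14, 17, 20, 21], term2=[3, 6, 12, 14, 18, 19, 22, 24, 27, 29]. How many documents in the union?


Boolean OR: find union of posting lists
term1 docs: [1, 3, 10, 12, 14, 17, 20, 21]
term2 docs: [3, 6, 12, 14, 18, 19, 22, 24, 27, 29]
Union: [1, 3, 6, 10, 12, 14, 17, 18, 19, 20, 21, 22, 24, 27, 29]
|union| = 15

15


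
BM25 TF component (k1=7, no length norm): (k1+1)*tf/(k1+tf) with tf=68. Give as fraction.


BM25 TF component = (k1+1)*tf / (k1+tf)
k1 = 7, tf = 68
Numerator = (7+1)*68 = 544
Denominator = 7 + 68 = 75
= 544/75 = 544/75

544/75


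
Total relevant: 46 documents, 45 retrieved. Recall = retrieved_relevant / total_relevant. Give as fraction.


Recall = retrieved_relevant / total_relevant
= 45 / 46
= 45 / (45 + 1)
= 45/46

45/46


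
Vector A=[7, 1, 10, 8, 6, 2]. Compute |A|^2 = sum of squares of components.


|A|^2 = sum of squared components
A[0]^2 = 7^2 = 49
A[1]^2 = 1^2 = 1
A[2]^2 = 10^2 = 100
A[3]^2 = 8^2 = 64
A[4]^2 = 6^2 = 36
A[5]^2 = 2^2 = 4
Sum = 49 + 1 + 100 + 64 + 36 + 4 = 254

254


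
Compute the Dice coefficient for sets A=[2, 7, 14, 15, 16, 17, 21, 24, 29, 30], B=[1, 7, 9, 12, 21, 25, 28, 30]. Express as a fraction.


A intersect B = [7, 21, 30]
|A intersect B| = 3
|A| = 10, |B| = 8
Dice = 2*3 / (10+8)
= 6 / 18 = 1/3

1/3


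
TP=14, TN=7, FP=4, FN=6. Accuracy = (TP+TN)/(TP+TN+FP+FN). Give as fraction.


Accuracy = (TP + TN) / (TP + TN + FP + FN)
TP + TN = 14 + 7 = 21
Total = 14 + 7 + 4 + 6 = 31
Accuracy = 21 / 31 = 21/31

21/31


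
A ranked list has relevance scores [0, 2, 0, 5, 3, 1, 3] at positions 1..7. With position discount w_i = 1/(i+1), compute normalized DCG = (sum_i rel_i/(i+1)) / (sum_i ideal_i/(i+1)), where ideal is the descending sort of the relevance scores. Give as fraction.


Position discount weights w_i = 1/(i+1) for i=1..7:
Weights = [1/2, 1/3, 1/4, 1/5, 1/6, 1/7, 1/8]
Actual relevance: [0, 2, 0, 5, 3, 1, 3]
DCG = 0/2 + 2/3 + 0/4 + 5/5 + 3/6 + 1/7 + 3/8 = 451/168
Ideal relevance (sorted desc): [5, 3, 3, 2, 1, 0, 0]
Ideal DCG = 5/2 + 3/3 + 3/4 + 2/5 + 1/6 + 0/7 + 0/8 = 289/60
nDCG = DCG / ideal_DCG = 451/168 / 289/60 = 2255/4046

2255/4046


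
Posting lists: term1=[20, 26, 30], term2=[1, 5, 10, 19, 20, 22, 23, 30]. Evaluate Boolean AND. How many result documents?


Boolean AND: find intersection of posting lists
term1 docs: [20, 26, 30]
term2 docs: [1, 5, 10, 19, 20, 22, 23, 30]
Intersection: [20, 30]
|intersection| = 2

2


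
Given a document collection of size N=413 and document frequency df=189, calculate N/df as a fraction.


IDF ratio = N / df
= 413 / 189
= 59/27

59/27


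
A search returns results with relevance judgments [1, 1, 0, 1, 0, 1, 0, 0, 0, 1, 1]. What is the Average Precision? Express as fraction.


Computing P@k for each relevant position:
Position 1: relevant, P@1 = 1/1 = 1
Position 2: relevant, P@2 = 2/2 = 1
Position 3: not relevant
Position 4: relevant, P@4 = 3/4 = 3/4
Position 5: not relevant
Position 6: relevant, P@6 = 4/6 = 2/3
Position 7: not relevant
Position 8: not relevant
Position 9: not relevant
Position 10: relevant, P@10 = 5/10 = 1/2
Position 11: relevant, P@11 = 6/11 = 6/11
Sum of P@k = 1 + 1 + 3/4 + 2/3 + 1/2 + 6/11 = 589/132
AP = 589/132 / 6 = 589/792

589/792


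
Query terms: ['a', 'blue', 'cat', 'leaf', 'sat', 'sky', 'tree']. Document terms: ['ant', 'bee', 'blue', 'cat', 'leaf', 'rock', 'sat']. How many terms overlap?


Query terms: ['a', 'blue', 'cat', 'leaf', 'sat', 'sky', 'tree']
Document terms: ['ant', 'bee', 'blue', 'cat', 'leaf', 'rock', 'sat']
Common terms: ['blue', 'cat', 'leaf', 'sat']
Overlap count = 4

4


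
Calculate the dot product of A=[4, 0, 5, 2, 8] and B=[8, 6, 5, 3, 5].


Dot product = sum of element-wise products
A[0]*B[0] = 4*8 = 32
A[1]*B[1] = 0*6 = 0
A[2]*B[2] = 5*5 = 25
A[3]*B[3] = 2*3 = 6
A[4]*B[4] = 8*5 = 40
Sum = 32 + 0 + 25 + 6 + 40 = 103

103


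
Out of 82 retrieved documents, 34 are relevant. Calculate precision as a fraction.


Precision = relevant_retrieved / total_retrieved
= 34 / 82
= 34 / (34 + 48)
= 17/41

17/41


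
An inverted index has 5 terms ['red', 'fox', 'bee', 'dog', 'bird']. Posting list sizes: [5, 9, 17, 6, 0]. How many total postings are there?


Summing posting list sizes:
'red': 5 postings
'fox': 9 postings
'bee': 17 postings
'dog': 6 postings
'bird': 0 postings
Total = 5 + 9 + 17 + 6 + 0 = 37

37


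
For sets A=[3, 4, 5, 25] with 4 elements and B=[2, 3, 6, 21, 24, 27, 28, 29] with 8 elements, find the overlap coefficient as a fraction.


A intersect B = [3]
|A intersect B| = 1
min(|A|, |B|) = min(4, 8) = 4
Overlap = 1 / 4 = 1/4

1/4


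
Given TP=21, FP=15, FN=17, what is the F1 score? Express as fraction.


F1 = 2 * P * R / (P + R)
P = TP/(TP+FP) = 21/36 = 7/12
R = TP/(TP+FN) = 21/38 = 21/38
2 * P * R = 2 * 7/12 * 21/38 = 49/76
P + R = 7/12 + 21/38 = 259/228
F1 = 49/76 / 259/228 = 21/37

21/37


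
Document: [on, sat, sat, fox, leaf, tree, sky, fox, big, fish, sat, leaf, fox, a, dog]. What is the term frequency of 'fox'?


Document has 15 words
Scanning for 'fox':
Found at positions: [3, 7, 12]
Count = 3

3


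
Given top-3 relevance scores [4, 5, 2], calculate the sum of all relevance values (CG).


Cumulative Gain = sum of relevance scores
Position 1: rel=4, running sum=4
Position 2: rel=5, running sum=9
Position 3: rel=2, running sum=11
CG = 11

11


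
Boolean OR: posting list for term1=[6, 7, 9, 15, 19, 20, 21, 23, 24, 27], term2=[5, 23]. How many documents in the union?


Boolean OR: find union of posting lists
term1 docs: [6, 7, 9, 15, 19, 20, 21, 23, 24, 27]
term2 docs: [5, 23]
Union: [5, 6, 7, 9, 15, 19, 20, 21, 23, 24, 27]
|union| = 11

11


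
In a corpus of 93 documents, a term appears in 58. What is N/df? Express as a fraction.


IDF ratio = N / df
= 93 / 58
= 93/58

93/58


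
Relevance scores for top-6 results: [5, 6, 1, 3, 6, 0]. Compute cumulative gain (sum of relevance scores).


Cumulative Gain = sum of relevance scores
Position 1: rel=5, running sum=5
Position 2: rel=6, running sum=11
Position 3: rel=1, running sum=12
Position 4: rel=3, running sum=15
Position 5: rel=6, running sum=21
Position 6: rel=0, running sum=21
CG = 21

21


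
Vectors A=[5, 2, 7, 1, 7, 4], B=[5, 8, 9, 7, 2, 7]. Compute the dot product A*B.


Dot product = sum of element-wise products
A[0]*B[0] = 5*5 = 25
A[1]*B[1] = 2*8 = 16
A[2]*B[2] = 7*9 = 63
A[3]*B[3] = 1*7 = 7
A[4]*B[4] = 7*2 = 14
A[5]*B[5] = 4*7 = 28
Sum = 25 + 16 + 63 + 7 + 14 + 28 = 153

153


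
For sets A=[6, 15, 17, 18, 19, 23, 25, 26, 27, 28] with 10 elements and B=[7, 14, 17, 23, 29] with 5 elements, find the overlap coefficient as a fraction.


A intersect B = [17, 23]
|A intersect B| = 2
min(|A|, |B|) = min(10, 5) = 5
Overlap = 2 / 5 = 2/5

2/5


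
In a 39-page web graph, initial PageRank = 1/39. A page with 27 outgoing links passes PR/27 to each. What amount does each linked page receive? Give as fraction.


Initial PR = 1/39 = 1/39
Outlinks = 27
Contribution per link = PR / outlinks
= 1/39 / 27
= 1/1053

1/1053


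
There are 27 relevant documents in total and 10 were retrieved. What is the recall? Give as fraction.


Recall = retrieved_relevant / total_relevant
= 10 / 27
= 10 / (10 + 17)
= 10/27

10/27


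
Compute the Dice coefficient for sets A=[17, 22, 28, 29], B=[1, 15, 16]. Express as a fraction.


A intersect B = []
|A intersect B| = 0
|A| = 4, |B| = 3
Dice = 2*0 / (4+3)
= 0 / 7 = 0

0


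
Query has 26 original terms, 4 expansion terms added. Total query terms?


Original terms: 26
Expansion terms: 4
Total = 26 + 4 = 30

30


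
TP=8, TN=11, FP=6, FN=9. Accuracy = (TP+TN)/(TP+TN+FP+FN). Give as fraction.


Accuracy = (TP + TN) / (TP + TN + FP + FN)
TP + TN = 8 + 11 = 19
Total = 8 + 11 + 6 + 9 = 34
Accuracy = 19 / 34 = 19/34

19/34


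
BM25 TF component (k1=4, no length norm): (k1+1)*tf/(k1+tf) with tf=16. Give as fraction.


BM25 TF component = (k1+1)*tf / (k1+tf)
k1 = 4, tf = 16
Numerator = (4+1)*16 = 80
Denominator = 4 + 16 = 20
= 80/20 = 4

4


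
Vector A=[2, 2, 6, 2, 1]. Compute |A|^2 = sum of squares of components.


|A|^2 = sum of squared components
A[0]^2 = 2^2 = 4
A[1]^2 = 2^2 = 4
A[2]^2 = 6^2 = 36
A[3]^2 = 2^2 = 4
A[4]^2 = 1^2 = 1
Sum = 4 + 4 + 36 + 4 + 1 = 49

49


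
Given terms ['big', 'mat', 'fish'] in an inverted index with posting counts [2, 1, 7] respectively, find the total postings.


Summing posting list sizes:
'big': 2 postings
'mat': 1 postings
'fish': 7 postings
Total = 2 + 1 + 7 = 10

10


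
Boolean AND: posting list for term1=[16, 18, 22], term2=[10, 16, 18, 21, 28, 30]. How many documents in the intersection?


Boolean AND: find intersection of posting lists
term1 docs: [16, 18, 22]
term2 docs: [10, 16, 18, 21, 28, 30]
Intersection: [16, 18]
|intersection| = 2

2


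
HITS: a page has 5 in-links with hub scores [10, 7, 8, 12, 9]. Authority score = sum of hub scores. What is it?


Authority = sum of hub scores of in-linkers
In-link 1: hub score = 10
In-link 2: hub score = 7
In-link 3: hub score = 8
In-link 4: hub score = 12
In-link 5: hub score = 9
Authority = 10 + 7 + 8 + 12 + 9 = 46

46


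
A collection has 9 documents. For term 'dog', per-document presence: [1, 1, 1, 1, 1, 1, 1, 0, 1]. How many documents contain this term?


Checking each document for 'dog':
Doc 1: present
Doc 2: present
Doc 3: present
Doc 4: present
Doc 5: present
Doc 6: present
Doc 7: present
Doc 8: absent
Doc 9: present
df = sum of presences = 1 + 1 + 1 + 1 + 1 + 1 + 1 + 0 + 1 = 8

8


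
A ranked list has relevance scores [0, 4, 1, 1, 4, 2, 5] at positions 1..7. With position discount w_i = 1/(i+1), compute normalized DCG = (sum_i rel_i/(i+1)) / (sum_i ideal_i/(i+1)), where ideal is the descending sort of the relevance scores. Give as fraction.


Position discount weights w_i = 1/(i+1) for i=1..7:
Weights = [1/2, 1/3, 1/4, 1/5, 1/6, 1/7, 1/8]
Actual relevance: [0, 4, 1, 1, 4, 2, 5]
DCG = 0/2 + 4/3 + 1/4 + 1/5 + 4/6 + 2/7 + 5/8 = 941/280
Ideal relevance (sorted desc): [5, 4, 4, 2, 1, 1, 0]
Ideal DCG = 5/2 + 4/3 + 4/4 + 2/5 + 1/6 + 1/7 + 0/8 = 194/35
nDCG = DCG / ideal_DCG = 941/280 / 194/35 = 941/1552

941/1552


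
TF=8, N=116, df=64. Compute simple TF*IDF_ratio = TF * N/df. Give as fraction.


TF * (N/df)
= 8 * (116/64)
= 8 * 29/16
= 29/2

29/2


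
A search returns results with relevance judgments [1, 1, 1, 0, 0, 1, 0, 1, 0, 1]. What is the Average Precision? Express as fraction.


Computing P@k for each relevant position:
Position 1: relevant, P@1 = 1/1 = 1
Position 2: relevant, P@2 = 2/2 = 1
Position 3: relevant, P@3 = 3/3 = 1
Position 4: not relevant
Position 5: not relevant
Position 6: relevant, P@6 = 4/6 = 2/3
Position 7: not relevant
Position 8: relevant, P@8 = 5/8 = 5/8
Position 9: not relevant
Position 10: relevant, P@10 = 6/10 = 3/5
Sum of P@k = 1 + 1 + 1 + 2/3 + 5/8 + 3/5 = 587/120
AP = 587/120 / 6 = 587/720

587/720


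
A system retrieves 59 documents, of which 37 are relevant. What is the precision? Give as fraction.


Precision = relevant_retrieved / total_retrieved
= 37 / 59
= 37 / (37 + 22)
= 37/59

37/59


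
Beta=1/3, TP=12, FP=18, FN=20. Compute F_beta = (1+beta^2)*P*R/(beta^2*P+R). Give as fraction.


P = TP/(TP+FP) = 12/30 = 2/5
R = TP/(TP+FN) = 12/32 = 3/8
beta^2 = 1/3^2 = 1/9
(1 + beta^2) = 10/9
Numerator = (1+beta^2)*P*R = 1/6
Denominator = beta^2*P + R = 2/45 + 3/8 = 151/360
F_beta = 60/151

60/151


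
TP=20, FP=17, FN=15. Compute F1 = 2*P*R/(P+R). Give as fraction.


F1 = 2 * P * R / (P + R)
P = TP/(TP+FP) = 20/37 = 20/37
R = TP/(TP+FN) = 20/35 = 4/7
2 * P * R = 2 * 20/37 * 4/7 = 160/259
P + R = 20/37 + 4/7 = 288/259
F1 = 160/259 / 288/259 = 5/9

5/9


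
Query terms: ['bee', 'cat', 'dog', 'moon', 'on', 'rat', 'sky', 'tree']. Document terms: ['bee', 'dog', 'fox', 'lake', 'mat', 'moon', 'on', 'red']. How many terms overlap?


Query terms: ['bee', 'cat', 'dog', 'moon', 'on', 'rat', 'sky', 'tree']
Document terms: ['bee', 'dog', 'fox', 'lake', 'mat', 'moon', 'on', 'red']
Common terms: ['bee', 'dog', 'moon', 'on']
Overlap count = 4

4


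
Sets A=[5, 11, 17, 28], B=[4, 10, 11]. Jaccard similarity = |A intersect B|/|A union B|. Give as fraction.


A intersect B = [11]
|A intersect B| = 1
A union B = [4, 5, 10, 11, 17, 28]
|A union B| = 6
Jaccard = 1/6 = 1/6

1/6


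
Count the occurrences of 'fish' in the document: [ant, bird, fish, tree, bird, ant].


Document has 6 words
Scanning for 'fish':
Found at positions: [2]
Count = 1

1


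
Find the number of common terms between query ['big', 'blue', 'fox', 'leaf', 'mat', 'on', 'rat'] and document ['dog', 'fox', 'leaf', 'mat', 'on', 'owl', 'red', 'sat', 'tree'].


Query terms: ['big', 'blue', 'fox', 'leaf', 'mat', 'on', 'rat']
Document terms: ['dog', 'fox', 'leaf', 'mat', 'on', 'owl', 'red', 'sat', 'tree']
Common terms: ['fox', 'leaf', 'mat', 'on']
Overlap count = 4

4


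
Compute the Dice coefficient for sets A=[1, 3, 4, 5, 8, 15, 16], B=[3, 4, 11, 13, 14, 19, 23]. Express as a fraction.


A intersect B = [3, 4]
|A intersect B| = 2
|A| = 7, |B| = 7
Dice = 2*2 / (7+7)
= 4 / 14 = 2/7

2/7


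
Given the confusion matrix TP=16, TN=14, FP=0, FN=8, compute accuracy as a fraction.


Accuracy = (TP + TN) / (TP + TN + FP + FN)
TP + TN = 16 + 14 = 30
Total = 16 + 14 + 0 + 8 = 38
Accuracy = 30 / 38 = 15/19

15/19


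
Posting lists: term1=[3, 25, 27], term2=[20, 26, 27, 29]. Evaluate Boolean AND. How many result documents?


Boolean AND: find intersection of posting lists
term1 docs: [3, 25, 27]
term2 docs: [20, 26, 27, 29]
Intersection: [27]
|intersection| = 1

1


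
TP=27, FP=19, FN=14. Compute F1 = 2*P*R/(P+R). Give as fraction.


F1 = 2 * P * R / (P + R)
P = TP/(TP+FP) = 27/46 = 27/46
R = TP/(TP+FN) = 27/41 = 27/41
2 * P * R = 2 * 27/46 * 27/41 = 729/943
P + R = 27/46 + 27/41 = 2349/1886
F1 = 729/943 / 2349/1886 = 18/29

18/29
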